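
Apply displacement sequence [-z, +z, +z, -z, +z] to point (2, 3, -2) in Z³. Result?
(2, 3, -1)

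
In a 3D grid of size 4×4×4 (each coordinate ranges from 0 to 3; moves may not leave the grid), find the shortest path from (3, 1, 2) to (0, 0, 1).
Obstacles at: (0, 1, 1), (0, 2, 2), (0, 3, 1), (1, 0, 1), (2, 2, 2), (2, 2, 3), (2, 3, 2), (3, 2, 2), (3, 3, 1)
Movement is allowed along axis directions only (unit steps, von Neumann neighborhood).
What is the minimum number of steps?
5
(one shortest path: (3, 1, 2) → (2, 1, 2) → (1, 1, 2) → (0, 1, 2) → (0, 0, 2) → (0, 0, 1))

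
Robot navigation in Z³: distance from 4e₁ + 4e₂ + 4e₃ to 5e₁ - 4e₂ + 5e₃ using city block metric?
10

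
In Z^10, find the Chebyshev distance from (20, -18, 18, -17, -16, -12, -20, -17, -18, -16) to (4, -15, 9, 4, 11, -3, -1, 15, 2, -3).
32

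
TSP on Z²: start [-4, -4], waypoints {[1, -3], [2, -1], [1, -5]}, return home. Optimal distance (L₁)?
20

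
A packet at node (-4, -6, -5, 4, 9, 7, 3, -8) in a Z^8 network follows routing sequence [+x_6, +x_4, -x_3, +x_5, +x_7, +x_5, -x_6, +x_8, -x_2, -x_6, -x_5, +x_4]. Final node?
(-4, -7, -6, 6, 10, 6, 4, -7)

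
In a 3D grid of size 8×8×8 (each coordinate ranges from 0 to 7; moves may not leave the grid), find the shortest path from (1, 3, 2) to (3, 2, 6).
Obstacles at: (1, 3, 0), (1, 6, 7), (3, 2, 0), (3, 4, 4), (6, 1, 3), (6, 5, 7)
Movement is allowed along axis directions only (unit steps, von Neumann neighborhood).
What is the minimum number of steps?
7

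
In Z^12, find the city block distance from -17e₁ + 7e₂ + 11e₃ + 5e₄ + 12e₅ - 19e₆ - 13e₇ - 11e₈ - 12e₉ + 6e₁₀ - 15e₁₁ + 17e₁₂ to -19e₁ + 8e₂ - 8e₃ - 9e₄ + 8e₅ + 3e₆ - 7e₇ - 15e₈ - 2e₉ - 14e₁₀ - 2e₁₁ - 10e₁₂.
142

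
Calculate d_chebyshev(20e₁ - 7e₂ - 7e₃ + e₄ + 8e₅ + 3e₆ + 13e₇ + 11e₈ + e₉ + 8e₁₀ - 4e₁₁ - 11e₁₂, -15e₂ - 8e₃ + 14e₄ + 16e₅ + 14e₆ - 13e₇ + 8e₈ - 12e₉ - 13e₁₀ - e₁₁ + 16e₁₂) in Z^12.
27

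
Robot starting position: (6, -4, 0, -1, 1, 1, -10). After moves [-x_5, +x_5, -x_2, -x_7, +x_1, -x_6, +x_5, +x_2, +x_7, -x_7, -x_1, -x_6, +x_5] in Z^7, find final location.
(6, -4, 0, -1, 3, -1, -11)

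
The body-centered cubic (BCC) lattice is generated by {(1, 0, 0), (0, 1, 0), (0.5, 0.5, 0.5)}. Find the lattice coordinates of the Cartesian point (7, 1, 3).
4b₁ - 2b₂ + 6b₃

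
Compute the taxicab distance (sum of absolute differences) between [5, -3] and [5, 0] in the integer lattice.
3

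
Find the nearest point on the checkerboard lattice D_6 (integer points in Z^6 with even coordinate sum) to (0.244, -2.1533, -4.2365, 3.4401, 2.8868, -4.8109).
(0, -2, -4, 4, 3, -5)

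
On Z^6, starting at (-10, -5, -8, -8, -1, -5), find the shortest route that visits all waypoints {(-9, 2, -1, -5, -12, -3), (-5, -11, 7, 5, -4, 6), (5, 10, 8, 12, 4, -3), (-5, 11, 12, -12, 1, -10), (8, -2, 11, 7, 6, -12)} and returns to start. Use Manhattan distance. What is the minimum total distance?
274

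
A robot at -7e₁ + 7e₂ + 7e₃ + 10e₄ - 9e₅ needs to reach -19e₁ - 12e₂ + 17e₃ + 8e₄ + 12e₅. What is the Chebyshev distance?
21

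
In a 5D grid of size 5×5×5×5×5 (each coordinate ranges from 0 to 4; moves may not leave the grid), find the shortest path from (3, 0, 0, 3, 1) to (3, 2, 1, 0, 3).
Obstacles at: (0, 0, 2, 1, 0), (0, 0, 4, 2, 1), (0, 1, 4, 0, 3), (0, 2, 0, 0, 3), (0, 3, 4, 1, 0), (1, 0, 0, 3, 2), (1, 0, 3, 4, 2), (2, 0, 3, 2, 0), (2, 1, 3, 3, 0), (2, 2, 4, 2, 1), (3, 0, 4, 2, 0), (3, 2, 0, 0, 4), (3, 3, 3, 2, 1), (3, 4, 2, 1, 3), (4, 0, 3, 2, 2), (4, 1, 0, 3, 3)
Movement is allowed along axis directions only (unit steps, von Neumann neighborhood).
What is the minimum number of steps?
8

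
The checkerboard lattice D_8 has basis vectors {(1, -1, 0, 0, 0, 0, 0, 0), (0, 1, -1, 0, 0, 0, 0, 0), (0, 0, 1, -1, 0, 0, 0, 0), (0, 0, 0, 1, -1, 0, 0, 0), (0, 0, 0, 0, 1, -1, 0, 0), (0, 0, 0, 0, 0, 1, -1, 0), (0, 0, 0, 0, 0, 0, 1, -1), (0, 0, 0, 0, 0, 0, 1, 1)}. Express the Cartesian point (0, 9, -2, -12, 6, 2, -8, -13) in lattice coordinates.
9b₂ + 7b₃ - 5b₄ + b₅ + 3b₆ + 4b₇ - 9b₈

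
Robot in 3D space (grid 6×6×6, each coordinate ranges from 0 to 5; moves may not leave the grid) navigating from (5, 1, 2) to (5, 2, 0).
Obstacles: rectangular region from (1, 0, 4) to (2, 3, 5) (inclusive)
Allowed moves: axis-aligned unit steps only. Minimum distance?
3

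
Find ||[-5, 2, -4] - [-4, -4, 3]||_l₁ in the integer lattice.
14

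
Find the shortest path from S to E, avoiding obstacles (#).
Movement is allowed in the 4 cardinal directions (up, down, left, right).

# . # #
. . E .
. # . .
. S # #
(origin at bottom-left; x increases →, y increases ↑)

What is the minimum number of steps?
5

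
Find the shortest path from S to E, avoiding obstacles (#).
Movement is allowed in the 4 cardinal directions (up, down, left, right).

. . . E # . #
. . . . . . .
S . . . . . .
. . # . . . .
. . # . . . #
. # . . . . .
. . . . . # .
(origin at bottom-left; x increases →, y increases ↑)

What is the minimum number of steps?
5
(one shortest path: (0, 4) → (1, 4) → (2, 4) → (3, 4) → (3, 5) → (3, 6))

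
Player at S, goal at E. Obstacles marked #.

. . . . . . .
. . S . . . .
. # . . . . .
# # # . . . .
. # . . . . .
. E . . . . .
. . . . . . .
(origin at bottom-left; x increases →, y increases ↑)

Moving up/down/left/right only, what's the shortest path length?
7
(one shortest path: (2, 5) → (3, 5) → (3, 4) → (3, 3) → (3, 2) → (2, 2) → (2, 1) → (1, 1))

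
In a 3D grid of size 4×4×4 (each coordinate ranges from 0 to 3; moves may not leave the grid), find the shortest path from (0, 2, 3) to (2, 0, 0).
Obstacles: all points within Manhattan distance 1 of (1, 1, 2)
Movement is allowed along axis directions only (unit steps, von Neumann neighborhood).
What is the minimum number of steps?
7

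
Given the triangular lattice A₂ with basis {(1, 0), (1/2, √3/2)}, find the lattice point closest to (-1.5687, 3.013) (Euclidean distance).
(-1.5, 2.598)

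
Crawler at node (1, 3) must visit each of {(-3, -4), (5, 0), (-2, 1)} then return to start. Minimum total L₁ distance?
30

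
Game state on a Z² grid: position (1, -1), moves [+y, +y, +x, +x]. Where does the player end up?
(3, 1)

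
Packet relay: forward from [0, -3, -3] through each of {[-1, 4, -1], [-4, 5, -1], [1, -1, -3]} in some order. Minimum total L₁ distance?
16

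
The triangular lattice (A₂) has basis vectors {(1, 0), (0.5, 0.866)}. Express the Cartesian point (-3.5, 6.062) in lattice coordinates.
-7b₁ + 7b₂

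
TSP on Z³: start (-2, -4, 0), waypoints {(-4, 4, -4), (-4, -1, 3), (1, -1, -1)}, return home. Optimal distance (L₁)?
40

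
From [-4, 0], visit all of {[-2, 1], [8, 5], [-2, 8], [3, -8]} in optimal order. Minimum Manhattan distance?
41
(one optimal route: (-4, 0) → (-2, 1) → (-2, 8) → (8, 5) → (3, -8))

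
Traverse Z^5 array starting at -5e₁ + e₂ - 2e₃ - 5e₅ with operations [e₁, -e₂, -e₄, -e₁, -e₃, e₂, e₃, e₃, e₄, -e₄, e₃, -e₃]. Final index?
(-5, 1, -1, -1, -5)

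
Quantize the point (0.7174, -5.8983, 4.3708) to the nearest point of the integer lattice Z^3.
(1, -6, 4)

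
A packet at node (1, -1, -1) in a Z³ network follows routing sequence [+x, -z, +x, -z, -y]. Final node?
(3, -2, -3)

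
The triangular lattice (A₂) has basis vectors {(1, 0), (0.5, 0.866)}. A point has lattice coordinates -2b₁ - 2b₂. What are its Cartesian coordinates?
(-3, -1.732)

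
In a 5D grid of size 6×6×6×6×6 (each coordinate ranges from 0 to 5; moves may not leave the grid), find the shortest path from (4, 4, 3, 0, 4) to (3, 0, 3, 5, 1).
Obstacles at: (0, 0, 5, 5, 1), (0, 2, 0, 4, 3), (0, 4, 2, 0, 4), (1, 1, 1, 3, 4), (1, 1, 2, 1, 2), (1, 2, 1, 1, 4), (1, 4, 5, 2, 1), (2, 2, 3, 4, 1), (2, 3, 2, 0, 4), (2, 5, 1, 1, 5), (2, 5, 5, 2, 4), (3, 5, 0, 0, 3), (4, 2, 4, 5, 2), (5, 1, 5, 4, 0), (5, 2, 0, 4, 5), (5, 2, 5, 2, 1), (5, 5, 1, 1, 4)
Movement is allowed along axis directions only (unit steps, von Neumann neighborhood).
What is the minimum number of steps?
13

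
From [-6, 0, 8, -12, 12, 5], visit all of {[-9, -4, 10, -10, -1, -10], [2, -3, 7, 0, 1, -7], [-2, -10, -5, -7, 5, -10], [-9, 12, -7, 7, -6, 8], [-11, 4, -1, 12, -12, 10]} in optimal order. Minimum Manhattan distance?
209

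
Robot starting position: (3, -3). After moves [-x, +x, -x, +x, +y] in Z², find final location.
(3, -2)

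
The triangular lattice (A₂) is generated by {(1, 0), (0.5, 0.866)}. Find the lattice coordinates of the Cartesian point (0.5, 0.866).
b₂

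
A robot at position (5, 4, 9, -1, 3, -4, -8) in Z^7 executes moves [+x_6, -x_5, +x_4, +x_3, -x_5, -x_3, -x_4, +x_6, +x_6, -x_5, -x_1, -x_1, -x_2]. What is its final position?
(3, 3, 9, -1, 0, -1, -8)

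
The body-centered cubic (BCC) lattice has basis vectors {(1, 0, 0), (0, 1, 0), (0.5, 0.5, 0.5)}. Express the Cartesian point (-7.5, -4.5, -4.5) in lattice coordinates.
-3b₁ - 9b₃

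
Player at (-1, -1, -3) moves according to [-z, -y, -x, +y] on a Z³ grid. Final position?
(-2, -1, -4)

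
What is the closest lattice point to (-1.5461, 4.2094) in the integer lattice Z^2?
(-2, 4)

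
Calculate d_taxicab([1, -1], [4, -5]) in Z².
7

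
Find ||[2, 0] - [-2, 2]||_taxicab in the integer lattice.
6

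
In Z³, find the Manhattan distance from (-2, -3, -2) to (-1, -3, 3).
6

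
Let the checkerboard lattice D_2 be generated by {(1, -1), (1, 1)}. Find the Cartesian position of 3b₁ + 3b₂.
(6, 0)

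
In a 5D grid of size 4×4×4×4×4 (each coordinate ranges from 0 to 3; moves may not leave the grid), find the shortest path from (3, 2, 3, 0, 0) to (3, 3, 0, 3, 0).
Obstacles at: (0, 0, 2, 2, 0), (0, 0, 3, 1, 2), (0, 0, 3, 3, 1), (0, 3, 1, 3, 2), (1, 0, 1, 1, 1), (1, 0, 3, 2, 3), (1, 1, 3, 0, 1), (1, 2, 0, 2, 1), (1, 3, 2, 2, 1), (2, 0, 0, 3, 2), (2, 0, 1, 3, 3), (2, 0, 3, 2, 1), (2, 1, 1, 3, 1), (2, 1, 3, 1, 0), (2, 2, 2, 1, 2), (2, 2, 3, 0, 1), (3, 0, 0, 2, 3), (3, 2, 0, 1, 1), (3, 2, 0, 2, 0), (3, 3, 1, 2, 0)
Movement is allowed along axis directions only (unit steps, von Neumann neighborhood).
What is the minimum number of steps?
7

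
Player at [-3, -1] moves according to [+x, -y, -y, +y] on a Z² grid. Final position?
(-2, -2)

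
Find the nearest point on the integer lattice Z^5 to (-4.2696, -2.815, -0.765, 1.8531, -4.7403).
(-4, -3, -1, 2, -5)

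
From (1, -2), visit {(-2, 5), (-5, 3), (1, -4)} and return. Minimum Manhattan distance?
30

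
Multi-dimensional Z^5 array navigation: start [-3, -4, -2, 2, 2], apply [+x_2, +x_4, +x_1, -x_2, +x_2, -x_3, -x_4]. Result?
(-2, -3, -3, 2, 2)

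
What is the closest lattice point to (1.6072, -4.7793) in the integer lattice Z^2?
(2, -5)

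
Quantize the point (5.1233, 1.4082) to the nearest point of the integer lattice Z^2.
(5, 1)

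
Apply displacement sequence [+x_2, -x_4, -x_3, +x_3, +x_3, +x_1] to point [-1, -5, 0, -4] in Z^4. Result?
(0, -4, 1, -5)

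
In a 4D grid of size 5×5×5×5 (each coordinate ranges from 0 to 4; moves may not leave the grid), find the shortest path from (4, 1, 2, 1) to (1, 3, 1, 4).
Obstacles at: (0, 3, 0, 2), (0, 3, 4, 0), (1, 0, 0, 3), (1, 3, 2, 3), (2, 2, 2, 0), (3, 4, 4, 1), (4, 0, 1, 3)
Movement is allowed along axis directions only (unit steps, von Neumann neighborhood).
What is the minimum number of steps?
9
(one shortest path: (4, 1, 2, 1) → (3, 1, 2, 1) → (2, 1, 2, 1) → (1, 1, 2, 1) → (1, 2, 2, 1) → (1, 3, 2, 1) → (1, 3, 1, 1) → (1, 3, 1, 2) → (1, 3, 1, 3) → (1, 3, 1, 4))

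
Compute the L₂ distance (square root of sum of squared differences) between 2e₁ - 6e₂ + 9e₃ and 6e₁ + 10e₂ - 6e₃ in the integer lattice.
22.2935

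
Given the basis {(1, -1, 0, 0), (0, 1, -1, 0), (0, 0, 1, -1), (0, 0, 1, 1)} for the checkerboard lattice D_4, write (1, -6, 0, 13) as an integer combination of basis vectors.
b₁ - 5b₂ - 9b₃ + 4b₄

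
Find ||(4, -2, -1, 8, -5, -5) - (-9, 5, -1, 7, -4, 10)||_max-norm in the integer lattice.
15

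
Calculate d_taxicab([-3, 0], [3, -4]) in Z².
10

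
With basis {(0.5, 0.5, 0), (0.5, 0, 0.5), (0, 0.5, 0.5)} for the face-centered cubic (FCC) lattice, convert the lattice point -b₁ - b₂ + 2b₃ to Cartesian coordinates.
(-1, 0.5, 0.5)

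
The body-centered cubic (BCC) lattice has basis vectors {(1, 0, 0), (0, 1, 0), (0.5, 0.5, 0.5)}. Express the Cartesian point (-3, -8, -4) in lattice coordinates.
b₁ - 4b₂ - 8b₃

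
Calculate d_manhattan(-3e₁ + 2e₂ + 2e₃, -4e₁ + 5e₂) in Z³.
6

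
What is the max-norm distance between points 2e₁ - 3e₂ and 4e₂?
7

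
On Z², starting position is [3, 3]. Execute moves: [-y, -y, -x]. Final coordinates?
(2, 1)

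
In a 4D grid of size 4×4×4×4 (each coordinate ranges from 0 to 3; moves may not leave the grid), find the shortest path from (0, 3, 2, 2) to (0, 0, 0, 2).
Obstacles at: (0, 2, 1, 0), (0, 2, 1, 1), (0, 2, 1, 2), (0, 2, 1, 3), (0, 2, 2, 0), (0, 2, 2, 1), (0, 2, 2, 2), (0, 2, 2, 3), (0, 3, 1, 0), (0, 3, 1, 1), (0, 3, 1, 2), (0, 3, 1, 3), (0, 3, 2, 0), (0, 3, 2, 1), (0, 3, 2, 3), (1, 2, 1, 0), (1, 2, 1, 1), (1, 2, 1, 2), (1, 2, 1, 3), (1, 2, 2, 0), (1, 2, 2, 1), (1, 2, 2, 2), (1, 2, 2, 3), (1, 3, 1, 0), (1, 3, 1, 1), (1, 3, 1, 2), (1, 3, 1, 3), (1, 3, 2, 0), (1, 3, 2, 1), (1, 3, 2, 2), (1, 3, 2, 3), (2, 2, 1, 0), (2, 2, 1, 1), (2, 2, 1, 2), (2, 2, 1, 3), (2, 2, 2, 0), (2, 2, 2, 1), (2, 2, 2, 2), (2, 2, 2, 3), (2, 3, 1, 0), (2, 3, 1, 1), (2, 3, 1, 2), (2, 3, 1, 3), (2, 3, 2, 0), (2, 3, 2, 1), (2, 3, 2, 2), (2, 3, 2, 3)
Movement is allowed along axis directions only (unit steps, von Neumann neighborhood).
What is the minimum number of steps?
7
(one shortest path: (0, 3, 2, 2) → (0, 3, 3, 2) → (0, 2, 3, 2) → (0, 1, 3, 2) → (0, 0, 3, 2) → (0, 0, 2, 2) → (0, 0, 1, 2) → (0, 0, 0, 2))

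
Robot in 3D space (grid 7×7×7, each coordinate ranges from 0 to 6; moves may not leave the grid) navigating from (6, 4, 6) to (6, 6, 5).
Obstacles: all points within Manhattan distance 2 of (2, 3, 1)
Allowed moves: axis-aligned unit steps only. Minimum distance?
3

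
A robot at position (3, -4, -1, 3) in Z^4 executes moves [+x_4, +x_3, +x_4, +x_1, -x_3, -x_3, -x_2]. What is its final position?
(4, -5, -2, 5)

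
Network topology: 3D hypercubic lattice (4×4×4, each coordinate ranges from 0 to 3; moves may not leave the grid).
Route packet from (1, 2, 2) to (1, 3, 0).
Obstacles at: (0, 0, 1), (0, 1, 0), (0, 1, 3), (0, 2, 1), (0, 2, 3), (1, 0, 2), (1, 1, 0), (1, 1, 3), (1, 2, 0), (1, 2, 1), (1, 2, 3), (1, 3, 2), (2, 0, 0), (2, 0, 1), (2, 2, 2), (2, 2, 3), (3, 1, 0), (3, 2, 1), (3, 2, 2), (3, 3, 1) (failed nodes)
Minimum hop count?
5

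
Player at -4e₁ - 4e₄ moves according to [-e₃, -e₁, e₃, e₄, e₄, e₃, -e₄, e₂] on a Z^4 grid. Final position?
(-5, 1, 1, -3)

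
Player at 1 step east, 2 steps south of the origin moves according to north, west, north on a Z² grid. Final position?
(0, 0)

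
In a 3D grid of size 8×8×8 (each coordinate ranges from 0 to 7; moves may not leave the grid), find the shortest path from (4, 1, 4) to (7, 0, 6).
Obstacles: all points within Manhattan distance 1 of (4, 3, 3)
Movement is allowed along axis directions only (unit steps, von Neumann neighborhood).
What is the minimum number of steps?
6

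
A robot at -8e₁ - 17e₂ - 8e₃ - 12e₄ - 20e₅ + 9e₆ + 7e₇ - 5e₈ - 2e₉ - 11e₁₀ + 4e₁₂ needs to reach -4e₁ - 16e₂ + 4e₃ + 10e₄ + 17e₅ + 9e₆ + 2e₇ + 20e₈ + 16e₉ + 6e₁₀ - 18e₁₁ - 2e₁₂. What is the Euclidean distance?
60.3075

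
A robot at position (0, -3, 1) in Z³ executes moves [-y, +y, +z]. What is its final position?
(0, -3, 2)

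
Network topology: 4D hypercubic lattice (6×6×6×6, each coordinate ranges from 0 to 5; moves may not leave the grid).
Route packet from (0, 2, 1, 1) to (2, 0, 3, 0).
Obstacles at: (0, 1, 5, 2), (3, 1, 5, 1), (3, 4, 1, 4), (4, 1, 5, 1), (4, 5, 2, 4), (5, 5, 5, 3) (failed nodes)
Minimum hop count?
7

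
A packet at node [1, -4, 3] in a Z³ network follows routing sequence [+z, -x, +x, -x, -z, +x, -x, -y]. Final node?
(0, -5, 3)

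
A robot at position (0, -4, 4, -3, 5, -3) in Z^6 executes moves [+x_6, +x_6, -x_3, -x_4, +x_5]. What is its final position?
(0, -4, 3, -4, 6, -1)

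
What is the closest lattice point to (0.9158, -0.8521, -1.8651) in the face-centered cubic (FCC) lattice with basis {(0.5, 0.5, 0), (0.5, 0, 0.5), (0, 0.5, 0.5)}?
(1, -1, -2)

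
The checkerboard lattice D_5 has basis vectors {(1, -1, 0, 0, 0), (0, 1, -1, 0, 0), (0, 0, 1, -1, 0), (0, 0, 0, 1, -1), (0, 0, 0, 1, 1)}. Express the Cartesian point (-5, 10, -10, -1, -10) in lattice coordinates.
-5b₁ + 5b₂ - 5b₃ + 2b₄ - 8b₅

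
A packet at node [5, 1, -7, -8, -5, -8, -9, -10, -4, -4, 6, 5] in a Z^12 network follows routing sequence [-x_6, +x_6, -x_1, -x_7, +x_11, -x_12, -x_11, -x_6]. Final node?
(4, 1, -7, -8, -5, -9, -10, -10, -4, -4, 6, 4)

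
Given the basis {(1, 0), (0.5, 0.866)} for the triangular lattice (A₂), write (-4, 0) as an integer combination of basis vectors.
-4b₁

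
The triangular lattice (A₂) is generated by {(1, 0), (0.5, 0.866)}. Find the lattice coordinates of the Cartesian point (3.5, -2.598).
5b₁ - 3b₂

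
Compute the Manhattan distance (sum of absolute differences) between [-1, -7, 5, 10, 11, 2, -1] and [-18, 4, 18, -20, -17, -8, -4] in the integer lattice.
112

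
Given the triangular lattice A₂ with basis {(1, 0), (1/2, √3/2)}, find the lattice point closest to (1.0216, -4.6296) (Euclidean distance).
(1.5, -4.33)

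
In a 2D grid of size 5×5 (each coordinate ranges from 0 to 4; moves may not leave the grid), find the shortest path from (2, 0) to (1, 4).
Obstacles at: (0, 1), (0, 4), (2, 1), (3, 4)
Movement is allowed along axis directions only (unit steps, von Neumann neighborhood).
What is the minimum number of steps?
5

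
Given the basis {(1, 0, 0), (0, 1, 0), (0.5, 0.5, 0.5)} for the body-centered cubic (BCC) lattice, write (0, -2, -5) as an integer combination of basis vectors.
5b₁ + 3b₂ - 10b₃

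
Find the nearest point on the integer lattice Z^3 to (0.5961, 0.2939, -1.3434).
(1, 0, -1)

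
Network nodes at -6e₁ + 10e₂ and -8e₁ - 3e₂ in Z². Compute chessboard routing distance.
13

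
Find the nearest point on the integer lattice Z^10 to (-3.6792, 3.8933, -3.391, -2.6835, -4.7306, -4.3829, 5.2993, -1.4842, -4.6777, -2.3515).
(-4, 4, -3, -3, -5, -4, 5, -1, -5, -2)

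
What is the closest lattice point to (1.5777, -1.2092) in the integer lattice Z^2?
(2, -1)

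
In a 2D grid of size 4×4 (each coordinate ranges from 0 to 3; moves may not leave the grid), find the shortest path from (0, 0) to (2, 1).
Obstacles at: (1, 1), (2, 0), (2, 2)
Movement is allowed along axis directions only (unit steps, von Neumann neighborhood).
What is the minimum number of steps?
9
(one shortest path: (0, 0) → (0, 1) → (0, 2) → (1, 2) → (1, 3) → (2, 3) → (3, 3) → (3, 2) → (3, 1) → (2, 1))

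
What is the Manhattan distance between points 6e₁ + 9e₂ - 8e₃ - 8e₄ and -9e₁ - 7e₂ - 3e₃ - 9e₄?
37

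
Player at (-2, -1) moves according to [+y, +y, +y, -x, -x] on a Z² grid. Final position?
(-4, 2)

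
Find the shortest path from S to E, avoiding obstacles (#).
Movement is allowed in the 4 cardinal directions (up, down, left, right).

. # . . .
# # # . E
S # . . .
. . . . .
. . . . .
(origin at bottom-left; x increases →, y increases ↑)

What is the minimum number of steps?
7
(one shortest path: (0, 2) → (0, 1) → (1, 1) → (2, 1) → (3, 1) → (4, 1) → (4, 2) → (4, 3))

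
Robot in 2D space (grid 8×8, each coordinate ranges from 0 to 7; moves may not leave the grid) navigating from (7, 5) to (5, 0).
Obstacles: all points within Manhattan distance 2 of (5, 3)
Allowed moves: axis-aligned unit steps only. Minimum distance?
15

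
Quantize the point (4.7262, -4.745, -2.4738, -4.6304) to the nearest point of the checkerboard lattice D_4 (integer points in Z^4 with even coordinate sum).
(5, -5, -3, -5)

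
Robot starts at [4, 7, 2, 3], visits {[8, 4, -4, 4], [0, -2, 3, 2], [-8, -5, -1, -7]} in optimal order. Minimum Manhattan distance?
61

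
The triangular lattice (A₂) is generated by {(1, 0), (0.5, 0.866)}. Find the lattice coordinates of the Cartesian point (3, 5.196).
6b₂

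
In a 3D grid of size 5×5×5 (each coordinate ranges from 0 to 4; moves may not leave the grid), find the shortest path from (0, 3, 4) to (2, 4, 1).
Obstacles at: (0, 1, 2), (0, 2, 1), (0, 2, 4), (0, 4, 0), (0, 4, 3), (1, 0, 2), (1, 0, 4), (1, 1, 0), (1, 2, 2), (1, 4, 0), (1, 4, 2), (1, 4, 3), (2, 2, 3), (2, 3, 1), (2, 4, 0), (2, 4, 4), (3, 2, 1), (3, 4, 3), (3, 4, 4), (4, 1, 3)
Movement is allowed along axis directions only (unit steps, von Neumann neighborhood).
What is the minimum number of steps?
6
(one shortest path: (0, 3, 4) → (1, 3, 4) → (2, 3, 4) → (2, 3, 3) → (2, 4, 3) → (2, 4, 2) → (2, 4, 1))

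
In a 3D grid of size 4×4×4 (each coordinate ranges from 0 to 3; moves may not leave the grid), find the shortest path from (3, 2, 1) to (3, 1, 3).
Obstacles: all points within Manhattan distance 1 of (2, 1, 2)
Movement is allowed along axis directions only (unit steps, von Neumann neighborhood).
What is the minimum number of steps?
3
(one shortest path: (3, 2, 1) → (3, 2, 2) → (3, 2, 3) → (3, 1, 3))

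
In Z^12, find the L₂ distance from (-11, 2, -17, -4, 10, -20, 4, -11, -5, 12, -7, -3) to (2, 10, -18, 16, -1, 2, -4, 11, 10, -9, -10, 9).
51.049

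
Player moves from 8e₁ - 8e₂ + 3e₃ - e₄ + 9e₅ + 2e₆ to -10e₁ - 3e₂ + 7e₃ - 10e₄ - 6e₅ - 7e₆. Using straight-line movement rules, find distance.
27.4226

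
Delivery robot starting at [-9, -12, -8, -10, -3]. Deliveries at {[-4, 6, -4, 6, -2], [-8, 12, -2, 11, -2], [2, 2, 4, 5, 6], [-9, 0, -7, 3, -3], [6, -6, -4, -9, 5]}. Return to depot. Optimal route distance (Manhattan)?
166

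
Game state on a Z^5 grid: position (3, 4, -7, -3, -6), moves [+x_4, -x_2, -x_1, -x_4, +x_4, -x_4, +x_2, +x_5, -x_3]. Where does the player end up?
(2, 4, -8, -3, -5)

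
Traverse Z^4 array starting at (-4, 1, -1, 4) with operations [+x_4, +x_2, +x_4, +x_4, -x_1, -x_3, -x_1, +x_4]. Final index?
(-6, 2, -2, 8)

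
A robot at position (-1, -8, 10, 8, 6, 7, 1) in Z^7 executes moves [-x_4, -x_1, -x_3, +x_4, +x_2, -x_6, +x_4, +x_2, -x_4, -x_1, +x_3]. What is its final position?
(-3, -6, 10, 8, 6, 6, 1)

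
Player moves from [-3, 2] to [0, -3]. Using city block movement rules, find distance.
8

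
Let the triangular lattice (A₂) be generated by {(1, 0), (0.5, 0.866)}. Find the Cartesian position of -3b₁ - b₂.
(-3.5, -0.866)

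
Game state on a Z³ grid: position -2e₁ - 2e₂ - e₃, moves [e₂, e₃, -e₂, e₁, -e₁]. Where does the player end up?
(-2, -2, 0)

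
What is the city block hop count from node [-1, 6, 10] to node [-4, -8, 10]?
17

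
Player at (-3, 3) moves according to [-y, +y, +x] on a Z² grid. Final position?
(-2, 3)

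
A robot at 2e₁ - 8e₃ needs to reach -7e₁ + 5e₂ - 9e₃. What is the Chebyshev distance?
9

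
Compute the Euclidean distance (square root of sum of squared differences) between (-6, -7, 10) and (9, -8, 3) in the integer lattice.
16.5831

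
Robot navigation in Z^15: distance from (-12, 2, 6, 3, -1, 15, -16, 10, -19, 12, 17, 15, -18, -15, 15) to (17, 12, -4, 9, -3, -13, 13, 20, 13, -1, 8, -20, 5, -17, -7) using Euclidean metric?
79.511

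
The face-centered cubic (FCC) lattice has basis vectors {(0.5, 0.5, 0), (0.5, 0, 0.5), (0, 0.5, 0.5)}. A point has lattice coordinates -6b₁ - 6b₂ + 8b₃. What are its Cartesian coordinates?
(-6, 1, 1)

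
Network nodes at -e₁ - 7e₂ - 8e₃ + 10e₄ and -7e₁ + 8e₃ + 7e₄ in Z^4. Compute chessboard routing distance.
16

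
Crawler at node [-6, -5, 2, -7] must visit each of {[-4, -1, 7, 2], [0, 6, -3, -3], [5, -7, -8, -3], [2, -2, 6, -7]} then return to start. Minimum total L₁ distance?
108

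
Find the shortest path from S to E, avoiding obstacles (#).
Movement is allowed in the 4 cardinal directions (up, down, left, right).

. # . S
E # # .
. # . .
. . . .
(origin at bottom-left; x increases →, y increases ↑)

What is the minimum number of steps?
8
(one shortest path: (3, 3) → (3, 2) → (3, 1) → (2, 1) → (2, 0) → (1, 0) → (0, 0) → (0, 1) → (0, 2))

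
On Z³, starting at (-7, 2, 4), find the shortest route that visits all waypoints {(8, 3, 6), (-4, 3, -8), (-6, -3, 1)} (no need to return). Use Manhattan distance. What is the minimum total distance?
52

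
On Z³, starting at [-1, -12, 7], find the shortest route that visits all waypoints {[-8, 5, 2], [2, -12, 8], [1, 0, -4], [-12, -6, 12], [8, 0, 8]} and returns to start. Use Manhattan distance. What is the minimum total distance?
108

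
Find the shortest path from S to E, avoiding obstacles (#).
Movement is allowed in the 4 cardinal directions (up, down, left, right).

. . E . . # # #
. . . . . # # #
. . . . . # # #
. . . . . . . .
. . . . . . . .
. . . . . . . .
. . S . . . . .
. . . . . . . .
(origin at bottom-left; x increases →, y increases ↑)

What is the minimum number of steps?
6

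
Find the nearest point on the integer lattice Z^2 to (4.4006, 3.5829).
(4, 4)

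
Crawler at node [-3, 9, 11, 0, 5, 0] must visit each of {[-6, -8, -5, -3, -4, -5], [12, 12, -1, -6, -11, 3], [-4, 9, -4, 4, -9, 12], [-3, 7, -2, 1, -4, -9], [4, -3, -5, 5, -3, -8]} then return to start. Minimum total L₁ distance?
234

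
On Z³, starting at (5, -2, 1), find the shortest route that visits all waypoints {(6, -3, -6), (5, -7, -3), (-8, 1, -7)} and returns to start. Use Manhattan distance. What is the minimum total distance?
60
(one optimal route: (5, -2, 1) → (5, -7, -3) → (6, -3, -6) → (-8, 1, -7) → (5, -2, 1))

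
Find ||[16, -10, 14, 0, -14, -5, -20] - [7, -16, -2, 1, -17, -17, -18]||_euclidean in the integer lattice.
23.0434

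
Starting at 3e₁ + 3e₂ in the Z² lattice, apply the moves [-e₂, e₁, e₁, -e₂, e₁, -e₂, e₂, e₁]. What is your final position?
(7, 1)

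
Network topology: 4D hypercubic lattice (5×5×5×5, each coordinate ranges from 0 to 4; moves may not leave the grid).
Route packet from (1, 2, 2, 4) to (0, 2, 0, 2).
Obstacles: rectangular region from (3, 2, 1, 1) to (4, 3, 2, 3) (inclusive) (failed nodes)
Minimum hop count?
5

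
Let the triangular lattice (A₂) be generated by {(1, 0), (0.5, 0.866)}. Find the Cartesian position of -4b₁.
(-4, 0)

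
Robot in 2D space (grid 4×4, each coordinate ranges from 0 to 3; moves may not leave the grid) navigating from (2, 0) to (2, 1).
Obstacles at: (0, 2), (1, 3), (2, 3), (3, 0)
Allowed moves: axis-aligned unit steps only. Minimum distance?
1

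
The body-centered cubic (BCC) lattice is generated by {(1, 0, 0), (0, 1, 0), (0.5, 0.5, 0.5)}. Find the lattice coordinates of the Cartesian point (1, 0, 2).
-b₁ - 2b₂ + 4b₃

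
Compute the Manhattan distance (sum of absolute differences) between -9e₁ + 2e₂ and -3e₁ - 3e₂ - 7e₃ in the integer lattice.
18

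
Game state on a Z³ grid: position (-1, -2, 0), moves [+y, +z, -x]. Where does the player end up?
(-2, -1, 1)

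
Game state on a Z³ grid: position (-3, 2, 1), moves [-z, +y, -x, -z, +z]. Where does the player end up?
(-4, 3, 0)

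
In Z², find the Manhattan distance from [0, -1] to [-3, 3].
7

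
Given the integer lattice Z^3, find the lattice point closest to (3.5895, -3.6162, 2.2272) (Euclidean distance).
(4, -4, 2)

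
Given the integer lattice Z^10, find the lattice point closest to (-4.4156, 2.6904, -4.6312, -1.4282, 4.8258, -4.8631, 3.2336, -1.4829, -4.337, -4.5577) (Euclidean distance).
(-4, 3, -5, -1, 5, -5, 3, -1, -4, -5)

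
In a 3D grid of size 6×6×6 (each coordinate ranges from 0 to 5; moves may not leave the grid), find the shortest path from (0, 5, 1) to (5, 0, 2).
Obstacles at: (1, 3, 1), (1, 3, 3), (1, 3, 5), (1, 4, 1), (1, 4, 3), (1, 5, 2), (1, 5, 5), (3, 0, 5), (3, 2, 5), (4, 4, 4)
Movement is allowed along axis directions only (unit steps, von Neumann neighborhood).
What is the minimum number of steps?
11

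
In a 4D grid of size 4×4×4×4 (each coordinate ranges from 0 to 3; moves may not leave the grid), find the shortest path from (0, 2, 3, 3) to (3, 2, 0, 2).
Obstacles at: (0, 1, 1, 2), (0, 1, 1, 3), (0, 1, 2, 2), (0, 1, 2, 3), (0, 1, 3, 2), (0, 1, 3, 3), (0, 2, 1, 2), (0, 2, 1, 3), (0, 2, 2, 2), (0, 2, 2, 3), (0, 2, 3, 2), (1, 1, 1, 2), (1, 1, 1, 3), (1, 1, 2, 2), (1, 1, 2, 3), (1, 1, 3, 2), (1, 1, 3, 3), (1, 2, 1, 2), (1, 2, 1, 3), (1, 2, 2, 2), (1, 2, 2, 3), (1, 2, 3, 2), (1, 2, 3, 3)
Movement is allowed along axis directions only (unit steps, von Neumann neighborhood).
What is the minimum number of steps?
9
(one shortest path: (0, 2, 3, 3) → (0, 3, 3, 3) → (1, 3, 3, 3) → (2, 3, 3, 3) → (3, 3, 3, 3) → (3, 2, 3, 3) → (3, 2, 2, 3) → (3, 2, 1, 3) → (3, 2, 0, 3) → (3, 2, 0, 2))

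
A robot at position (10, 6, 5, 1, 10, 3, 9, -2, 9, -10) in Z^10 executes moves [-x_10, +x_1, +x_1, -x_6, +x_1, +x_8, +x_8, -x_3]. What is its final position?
(13, 6, 4, 1, 10, 2, 9, 0, 9, -11)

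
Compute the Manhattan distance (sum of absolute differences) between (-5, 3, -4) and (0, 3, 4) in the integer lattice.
13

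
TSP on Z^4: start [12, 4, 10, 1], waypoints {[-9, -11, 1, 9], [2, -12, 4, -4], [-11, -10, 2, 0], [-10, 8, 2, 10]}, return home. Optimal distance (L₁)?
136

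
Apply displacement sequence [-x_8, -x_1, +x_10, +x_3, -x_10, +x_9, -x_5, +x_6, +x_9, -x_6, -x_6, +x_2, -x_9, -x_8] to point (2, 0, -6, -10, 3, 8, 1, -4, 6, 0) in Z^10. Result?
(1, 1, -5, -10, 2, 7, 1, -6, 7, 0)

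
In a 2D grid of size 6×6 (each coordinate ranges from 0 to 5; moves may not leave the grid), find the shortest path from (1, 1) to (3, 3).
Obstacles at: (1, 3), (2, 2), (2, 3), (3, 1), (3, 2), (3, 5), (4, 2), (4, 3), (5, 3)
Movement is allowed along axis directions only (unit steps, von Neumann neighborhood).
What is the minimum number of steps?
8
(one shortest path: (1, 1) → (0, 1) → (0, 2) → (0, 3) → (0, 4) → (1, 4) → (2, 4) → (3, 4) → (3, 3))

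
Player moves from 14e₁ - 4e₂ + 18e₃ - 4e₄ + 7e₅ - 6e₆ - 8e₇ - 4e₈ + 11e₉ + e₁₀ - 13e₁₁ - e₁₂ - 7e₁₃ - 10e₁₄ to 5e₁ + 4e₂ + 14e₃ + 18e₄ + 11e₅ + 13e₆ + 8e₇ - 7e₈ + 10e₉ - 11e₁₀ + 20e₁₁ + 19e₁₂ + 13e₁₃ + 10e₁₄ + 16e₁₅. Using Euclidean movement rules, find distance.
63.0635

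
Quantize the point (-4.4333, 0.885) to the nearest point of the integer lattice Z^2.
(-4, 1)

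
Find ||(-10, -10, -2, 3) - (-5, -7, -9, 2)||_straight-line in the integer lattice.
9.16515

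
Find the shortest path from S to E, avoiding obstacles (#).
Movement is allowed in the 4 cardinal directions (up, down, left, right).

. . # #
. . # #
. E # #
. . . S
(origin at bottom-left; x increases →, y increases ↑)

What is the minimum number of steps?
3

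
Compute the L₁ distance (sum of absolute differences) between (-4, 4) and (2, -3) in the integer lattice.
13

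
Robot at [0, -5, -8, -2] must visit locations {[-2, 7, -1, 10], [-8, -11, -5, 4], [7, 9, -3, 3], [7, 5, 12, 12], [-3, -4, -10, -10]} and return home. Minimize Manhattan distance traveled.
164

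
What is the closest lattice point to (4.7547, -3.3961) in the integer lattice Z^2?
(5, -3)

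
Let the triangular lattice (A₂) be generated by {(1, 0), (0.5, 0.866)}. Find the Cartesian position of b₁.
(1, 0)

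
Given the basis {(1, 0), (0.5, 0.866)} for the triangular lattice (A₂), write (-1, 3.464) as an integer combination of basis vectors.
-3b₁ + 4b₂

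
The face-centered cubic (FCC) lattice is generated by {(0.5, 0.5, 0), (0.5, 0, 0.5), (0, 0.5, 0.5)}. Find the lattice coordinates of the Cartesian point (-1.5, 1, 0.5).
-b₁ - 2b₂ + 3b₃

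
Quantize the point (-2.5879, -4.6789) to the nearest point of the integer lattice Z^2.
(-3, -5)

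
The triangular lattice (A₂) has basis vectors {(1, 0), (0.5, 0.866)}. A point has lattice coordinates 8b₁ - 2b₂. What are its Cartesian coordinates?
(7, -1.732)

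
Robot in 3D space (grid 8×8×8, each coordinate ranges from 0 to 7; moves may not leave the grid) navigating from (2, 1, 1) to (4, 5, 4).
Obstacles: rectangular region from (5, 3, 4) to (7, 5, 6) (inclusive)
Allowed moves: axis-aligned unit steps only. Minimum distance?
9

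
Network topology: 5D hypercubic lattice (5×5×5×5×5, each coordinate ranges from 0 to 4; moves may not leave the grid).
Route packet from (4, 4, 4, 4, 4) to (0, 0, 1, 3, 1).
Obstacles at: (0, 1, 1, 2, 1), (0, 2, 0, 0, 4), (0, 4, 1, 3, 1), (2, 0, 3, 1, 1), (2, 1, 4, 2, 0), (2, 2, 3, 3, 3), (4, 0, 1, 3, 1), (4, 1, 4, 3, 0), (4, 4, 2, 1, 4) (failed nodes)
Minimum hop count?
15
(one shortest path: (4, 4, 4, 4, 4) → (3, 4, 4, 4, 4) → (2, 4, 4, 4, 4) → (1, 4, 4, 4, 4) → (0, 4, 4, 4, 4) → (0, 3, 4, 4, 4) → (0, 2, 4, 4, 4) → (0, 1, 4, 4, 4) → (0, 0, 4, 4, 4) → (0, 0, 3, 4, 4) → (0, 0, 2, 4, 4) → (0, 0, 1, 4, 4) → (0, 0, 1, 3, 4) → (0, 0, 1, 3, 3) → (0, 0, 1, 3, 2) → (0, 0, 1, 3, 1))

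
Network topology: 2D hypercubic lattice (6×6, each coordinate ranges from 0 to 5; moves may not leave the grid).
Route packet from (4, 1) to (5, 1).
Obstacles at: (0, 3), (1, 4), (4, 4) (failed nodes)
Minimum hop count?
1
(one shortest path: (4, 1) → (5, 1))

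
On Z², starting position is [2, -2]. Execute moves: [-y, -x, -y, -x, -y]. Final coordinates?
(0, -5)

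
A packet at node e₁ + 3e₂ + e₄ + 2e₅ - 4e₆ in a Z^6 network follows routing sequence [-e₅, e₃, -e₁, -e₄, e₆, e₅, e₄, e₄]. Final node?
(0, 3, 1, 2, 2, -3)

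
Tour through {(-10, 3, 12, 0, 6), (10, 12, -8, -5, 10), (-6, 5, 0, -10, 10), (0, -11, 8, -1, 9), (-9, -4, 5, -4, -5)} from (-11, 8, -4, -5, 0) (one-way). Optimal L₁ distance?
165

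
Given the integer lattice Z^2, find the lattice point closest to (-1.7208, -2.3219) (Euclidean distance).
(-2, -2)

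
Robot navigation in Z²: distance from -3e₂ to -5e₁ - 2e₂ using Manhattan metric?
6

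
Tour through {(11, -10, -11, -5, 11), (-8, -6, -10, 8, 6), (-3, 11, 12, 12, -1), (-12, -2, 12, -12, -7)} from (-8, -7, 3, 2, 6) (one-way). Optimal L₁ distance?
193
(one optimal route: (-8, -7, 3, 2, 6) → (-8, -6, -10, 8, 6) → (11, -10, -11, -5, 11) → (-12, -2, 12, -12, -7) → (-3, 11, 12, 12, -1))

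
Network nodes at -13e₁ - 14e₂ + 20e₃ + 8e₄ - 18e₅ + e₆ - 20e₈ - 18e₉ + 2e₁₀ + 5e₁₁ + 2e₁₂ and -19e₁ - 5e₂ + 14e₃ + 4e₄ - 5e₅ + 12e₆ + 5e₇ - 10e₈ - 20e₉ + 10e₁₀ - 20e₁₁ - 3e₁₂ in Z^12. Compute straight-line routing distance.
36.0832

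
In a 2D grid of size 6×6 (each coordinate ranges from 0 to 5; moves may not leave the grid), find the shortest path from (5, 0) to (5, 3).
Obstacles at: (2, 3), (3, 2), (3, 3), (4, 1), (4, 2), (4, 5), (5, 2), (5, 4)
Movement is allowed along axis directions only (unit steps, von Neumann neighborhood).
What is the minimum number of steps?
13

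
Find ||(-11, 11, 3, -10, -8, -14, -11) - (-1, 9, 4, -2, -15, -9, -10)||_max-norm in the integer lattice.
10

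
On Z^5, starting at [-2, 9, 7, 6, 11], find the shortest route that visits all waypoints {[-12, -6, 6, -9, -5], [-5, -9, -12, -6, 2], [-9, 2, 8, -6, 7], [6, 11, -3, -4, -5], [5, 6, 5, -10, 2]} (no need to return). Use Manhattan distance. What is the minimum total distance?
169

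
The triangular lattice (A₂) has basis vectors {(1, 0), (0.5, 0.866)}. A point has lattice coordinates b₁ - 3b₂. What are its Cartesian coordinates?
(-0.5, -2.598)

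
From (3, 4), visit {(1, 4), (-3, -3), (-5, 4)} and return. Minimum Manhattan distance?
30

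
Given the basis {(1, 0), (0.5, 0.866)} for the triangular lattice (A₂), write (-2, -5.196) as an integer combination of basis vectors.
b₁ - 6b₂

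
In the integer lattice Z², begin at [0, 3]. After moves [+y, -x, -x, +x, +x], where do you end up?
(0, 4)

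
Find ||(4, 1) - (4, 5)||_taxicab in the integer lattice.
4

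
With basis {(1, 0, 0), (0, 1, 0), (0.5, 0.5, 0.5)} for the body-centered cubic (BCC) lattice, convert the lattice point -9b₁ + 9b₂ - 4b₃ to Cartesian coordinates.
(-11, 7, -2)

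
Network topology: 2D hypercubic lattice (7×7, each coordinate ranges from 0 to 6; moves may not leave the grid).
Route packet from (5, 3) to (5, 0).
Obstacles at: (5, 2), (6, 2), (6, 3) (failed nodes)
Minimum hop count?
5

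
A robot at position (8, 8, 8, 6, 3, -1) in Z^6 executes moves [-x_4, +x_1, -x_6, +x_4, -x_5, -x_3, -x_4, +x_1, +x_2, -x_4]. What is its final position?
(10, 9, 7, 4, 2, -2)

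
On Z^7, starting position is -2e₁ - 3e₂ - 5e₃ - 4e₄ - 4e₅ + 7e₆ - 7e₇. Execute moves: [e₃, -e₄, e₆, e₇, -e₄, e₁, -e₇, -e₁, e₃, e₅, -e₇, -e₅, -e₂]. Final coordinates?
(-2, -4, -3, -6, -4, 8, -8)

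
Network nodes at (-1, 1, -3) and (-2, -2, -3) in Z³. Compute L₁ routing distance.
4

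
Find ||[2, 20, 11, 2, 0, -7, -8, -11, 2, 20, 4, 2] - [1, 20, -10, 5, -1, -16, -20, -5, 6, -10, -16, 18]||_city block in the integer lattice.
123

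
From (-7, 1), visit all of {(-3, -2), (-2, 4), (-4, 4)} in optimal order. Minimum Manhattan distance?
15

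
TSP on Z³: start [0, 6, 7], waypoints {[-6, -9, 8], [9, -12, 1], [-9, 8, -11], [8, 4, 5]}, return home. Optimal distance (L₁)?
126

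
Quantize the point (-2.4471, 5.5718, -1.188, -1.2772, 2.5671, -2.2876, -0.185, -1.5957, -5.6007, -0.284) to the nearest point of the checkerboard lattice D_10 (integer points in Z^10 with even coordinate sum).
(-3, 6, -1, -1, 3, -2, 0, -2, -6, 0)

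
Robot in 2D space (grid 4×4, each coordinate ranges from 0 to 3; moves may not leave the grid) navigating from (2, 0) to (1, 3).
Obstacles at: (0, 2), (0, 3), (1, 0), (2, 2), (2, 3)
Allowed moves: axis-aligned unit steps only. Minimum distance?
4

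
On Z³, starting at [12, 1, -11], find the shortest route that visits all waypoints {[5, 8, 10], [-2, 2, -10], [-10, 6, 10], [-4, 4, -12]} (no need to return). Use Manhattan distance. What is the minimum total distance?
69
(one optimal route: (12, 1, -11) → (-2, 2, -10) → (-4, 4, -12) → (-10, 6, 10) → (5, 8, 10))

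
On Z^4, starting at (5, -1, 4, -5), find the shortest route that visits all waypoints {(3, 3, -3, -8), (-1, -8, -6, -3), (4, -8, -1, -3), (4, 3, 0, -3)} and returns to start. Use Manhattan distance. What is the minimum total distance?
68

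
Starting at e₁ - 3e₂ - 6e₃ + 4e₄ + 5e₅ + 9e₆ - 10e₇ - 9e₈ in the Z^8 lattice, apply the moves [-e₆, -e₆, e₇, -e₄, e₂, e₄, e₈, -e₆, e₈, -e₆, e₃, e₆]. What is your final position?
(1, -2, -5, 4, 5, 6, -9, -7)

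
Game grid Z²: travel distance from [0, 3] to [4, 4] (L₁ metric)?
5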